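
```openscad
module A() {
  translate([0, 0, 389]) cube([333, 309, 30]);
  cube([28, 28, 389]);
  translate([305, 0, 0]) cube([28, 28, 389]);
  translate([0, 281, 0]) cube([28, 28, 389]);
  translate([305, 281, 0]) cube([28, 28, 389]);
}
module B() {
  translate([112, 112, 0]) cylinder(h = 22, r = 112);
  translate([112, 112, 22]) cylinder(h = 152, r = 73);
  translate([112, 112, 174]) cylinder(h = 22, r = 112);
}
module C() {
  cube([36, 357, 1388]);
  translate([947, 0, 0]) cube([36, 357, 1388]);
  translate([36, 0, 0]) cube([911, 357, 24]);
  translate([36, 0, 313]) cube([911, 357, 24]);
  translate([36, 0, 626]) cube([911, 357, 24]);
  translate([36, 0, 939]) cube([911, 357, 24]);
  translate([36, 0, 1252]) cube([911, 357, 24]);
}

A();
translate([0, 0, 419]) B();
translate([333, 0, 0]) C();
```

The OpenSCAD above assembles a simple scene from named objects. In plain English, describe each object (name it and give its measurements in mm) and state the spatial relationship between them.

A is a simple wooden stool: a rectangular seat 333 mm (x) by 309 mm (y), 30 mm thick, top face at z = 419 mm, on four square legs, each 28×28 mm in cross-section. The legs rest on z = 0, each flush with a corner of the seat.

B is a spool: two coaxial disc flanges of radius 112 mm and thickness 22 mm, joined by a core cylinder of radius 73 mm and height 152 mm. The lower flange rests on z = 0 and the three cylinders share a vertical axis.

C is an open bookshelf. Two side panels, each 36 mm thick, 357 mm deep and 1388 mm tall, stand 983 mm apart (outside-to-outside). Between them sit 5 shelves, each 24 mm thick and 357 mm deep, spanning the full gap between the sides. The bottom shelf rests on the floor (its underside at z = 0) and the clear gap between one shelf's top and the next shelf's underside is 289 mm.

The spool is on top of the stool. The bookshelf is against the stool's +x side, with their −y faces flush.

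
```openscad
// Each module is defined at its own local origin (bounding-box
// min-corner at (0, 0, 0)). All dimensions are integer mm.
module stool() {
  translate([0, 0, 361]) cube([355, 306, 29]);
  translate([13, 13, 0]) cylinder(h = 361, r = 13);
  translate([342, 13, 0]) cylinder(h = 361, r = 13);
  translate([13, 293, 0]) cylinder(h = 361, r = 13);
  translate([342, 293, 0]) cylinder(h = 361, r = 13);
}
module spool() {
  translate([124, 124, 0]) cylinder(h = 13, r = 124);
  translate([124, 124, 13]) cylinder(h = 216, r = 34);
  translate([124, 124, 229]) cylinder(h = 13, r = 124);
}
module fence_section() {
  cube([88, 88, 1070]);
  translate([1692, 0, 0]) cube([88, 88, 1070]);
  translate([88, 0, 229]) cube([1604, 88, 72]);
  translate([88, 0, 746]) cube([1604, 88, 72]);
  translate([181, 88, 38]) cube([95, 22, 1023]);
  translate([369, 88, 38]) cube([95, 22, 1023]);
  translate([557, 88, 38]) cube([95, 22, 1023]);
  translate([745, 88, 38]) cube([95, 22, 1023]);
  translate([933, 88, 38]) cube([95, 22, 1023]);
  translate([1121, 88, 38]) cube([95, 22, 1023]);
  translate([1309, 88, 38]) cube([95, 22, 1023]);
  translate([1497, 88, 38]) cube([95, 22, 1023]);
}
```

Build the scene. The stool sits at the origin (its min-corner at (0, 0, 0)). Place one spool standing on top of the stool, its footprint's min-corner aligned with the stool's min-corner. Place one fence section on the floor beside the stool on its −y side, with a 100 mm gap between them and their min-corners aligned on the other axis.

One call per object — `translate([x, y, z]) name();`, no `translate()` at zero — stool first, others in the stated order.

stool();
translate([0, 0, 390]) spool();
translate([0, -210, 0]) fence_section();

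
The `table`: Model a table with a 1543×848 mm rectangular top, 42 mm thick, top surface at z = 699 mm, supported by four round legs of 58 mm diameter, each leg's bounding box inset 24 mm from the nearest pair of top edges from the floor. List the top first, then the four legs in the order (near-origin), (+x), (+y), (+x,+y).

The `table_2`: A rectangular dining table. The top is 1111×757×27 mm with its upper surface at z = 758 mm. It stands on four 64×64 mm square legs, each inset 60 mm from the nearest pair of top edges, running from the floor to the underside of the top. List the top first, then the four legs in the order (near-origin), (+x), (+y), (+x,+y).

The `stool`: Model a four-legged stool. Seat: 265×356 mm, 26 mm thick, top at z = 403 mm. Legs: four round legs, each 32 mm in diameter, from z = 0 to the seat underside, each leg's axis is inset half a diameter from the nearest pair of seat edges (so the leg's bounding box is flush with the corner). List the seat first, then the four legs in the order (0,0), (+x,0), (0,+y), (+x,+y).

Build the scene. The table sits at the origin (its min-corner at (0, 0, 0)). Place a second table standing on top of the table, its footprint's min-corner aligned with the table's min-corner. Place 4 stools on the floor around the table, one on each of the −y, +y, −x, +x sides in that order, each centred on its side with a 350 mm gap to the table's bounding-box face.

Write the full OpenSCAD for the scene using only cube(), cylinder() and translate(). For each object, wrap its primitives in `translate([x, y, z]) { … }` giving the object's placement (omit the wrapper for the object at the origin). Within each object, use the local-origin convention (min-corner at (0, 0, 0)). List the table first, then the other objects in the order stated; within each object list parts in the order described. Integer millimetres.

translate([0, 0, 657]) cube([1543, 848, 42]);
translate([53, 53, 0]) cylinder(h = 657, r = 29);
translate([1490, 53, 0]) cylinder(h = 657, r = 29);
translate([53, 795, 0]) cylinder(h = 657, r = 29);
translate([1490, 795, 0]) cylinder(h = 657, r = 29);
translate([0, 0, 699]) {
  translate([0, 0, 731]) cube([1111, 757, 27]);
  translate([60, 60, 0]) cube([64, 64, 731]);
  translate([987, 60, 0]) cube([64, 64, 731]);
  translate([60, 633, 0]) cube([64, 64, 731]);
  translate([987, 633, 0]) cube([64, 64, 731]);
}
translate([639, -706, 0]) {
  translate([0, 0, 377]) cube([265, 356, 26]);
  translate([16, 16, 0]) cylinder(h = 377, r = 16);
  translate([249, 16, 0]) cylinder(h = 377, r = 16);
  translate([16, 340, 0]) cylinder(h = 377, r = 16);
  translate([249, 340, 0]) cylinder(h = 377, r = 16);
}
translate([639, 1198, 0]) {
  translate([0, 0, 377]) cube([265, 356, 26]);
  translate([16, 16, 0]) cylinder(h = 377, r = 16);
  translate([249, 16, 0]) cylinder(h = 377, r = 16);
  translate([16, 340, 0]) cylinder(h = 377, r = 16);
  translate([249, 340, 0]) cylinder(h = 377, r = 16);
}
translate([-615, 246, 0]) {
  translate([0, 0, 377]) cube([265, 356, 26]);
  translate([16, 16, 0]) cylinder(h = 377, r = 16);
  translate([249, 16, 0]) cylinder(h = 377, r = 16);
  translate([16, 340, 0]) cylinder(h = 377, r = 16);
  translate([249, 340, 0]) cylinder(h = 377, r = 16);
}
translate([1893, 246, 0]) {
  translate([0, 0, 377]) cube([265, 356, 26]);
  translate([16, 16, 0]) cylinder(h = 377, r = 16);
  translate([249, 16, 0]) cylinder(h = 377, r = 16);
  translate([16, 340, 0]) cylinder(h = 377, r = 16);
  translate([249, 340, 0]) cylinder(h = 377, r = 16);
}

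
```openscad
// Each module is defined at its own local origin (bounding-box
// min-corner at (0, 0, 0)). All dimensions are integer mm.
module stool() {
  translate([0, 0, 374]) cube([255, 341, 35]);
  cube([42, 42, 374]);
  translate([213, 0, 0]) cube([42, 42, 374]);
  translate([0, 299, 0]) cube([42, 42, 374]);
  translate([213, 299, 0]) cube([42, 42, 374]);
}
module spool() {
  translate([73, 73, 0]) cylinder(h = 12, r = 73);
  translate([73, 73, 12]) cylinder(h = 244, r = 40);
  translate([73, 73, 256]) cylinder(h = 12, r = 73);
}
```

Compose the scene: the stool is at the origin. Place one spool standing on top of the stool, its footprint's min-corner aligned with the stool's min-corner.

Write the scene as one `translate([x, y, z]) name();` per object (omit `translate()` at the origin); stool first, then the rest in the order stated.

stool();
translate([0, 0, 409]) spool();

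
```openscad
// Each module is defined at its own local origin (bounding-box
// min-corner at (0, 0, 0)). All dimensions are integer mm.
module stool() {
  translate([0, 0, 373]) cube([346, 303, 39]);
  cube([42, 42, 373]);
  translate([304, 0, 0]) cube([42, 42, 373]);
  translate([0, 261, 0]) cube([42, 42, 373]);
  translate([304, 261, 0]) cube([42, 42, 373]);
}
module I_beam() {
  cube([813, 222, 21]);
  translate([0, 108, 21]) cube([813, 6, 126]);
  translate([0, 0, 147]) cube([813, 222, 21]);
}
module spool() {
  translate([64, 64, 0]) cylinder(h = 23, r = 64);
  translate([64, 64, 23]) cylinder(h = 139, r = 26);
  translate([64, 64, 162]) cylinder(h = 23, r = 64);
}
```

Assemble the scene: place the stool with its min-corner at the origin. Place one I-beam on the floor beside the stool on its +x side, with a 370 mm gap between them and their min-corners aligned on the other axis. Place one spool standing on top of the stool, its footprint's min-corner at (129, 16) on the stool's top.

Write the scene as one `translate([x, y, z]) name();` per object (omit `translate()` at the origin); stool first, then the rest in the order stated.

stool();
translate([716, 0, 0]) I_beam();
translate([129, 16, 412]) spool();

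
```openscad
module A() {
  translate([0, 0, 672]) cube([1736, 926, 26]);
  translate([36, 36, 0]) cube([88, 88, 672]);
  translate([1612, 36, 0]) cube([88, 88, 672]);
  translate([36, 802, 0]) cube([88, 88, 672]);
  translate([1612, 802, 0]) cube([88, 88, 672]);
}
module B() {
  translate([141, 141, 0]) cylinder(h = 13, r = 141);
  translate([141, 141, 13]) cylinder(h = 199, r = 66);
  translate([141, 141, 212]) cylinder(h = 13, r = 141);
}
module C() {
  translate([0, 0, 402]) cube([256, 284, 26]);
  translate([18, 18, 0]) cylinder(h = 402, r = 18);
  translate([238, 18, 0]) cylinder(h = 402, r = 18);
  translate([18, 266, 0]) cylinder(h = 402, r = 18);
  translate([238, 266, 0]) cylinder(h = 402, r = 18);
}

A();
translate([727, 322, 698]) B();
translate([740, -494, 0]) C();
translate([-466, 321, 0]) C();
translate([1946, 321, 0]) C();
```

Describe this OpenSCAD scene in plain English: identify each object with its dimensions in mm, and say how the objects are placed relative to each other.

A is a table: top 1736 mm (x) × 926 mm (y), 26 mm thick, upper face at z = 698 mm, on four 88×88 mm square legs, each inset 36 mm from the nearest pair of top edges, running from z = 0 to the bottom of the top.

B is a spool: two coaxial disc flanges of radius 141 mm and thickness 13 mm, joined by a core cylinder of radius 66 mm and height 199 mm. The lower flange rests on z = 0 and the three cylinders share a vertical axis.

C is a four-legged stool. The seat is 256×284 mm, 26 mm thick, top at z = 428 mm. It stands on four round legs, each 36 mm in diameter, from z = 0 to the seat underside, each leg's axis is inset half a diameter from the nearest pair of seat edges (so the leg's bounding box is flush with the corner).

The spool is on top of the table, centred. Three stools sit around the table at the −y, −x, +x sides.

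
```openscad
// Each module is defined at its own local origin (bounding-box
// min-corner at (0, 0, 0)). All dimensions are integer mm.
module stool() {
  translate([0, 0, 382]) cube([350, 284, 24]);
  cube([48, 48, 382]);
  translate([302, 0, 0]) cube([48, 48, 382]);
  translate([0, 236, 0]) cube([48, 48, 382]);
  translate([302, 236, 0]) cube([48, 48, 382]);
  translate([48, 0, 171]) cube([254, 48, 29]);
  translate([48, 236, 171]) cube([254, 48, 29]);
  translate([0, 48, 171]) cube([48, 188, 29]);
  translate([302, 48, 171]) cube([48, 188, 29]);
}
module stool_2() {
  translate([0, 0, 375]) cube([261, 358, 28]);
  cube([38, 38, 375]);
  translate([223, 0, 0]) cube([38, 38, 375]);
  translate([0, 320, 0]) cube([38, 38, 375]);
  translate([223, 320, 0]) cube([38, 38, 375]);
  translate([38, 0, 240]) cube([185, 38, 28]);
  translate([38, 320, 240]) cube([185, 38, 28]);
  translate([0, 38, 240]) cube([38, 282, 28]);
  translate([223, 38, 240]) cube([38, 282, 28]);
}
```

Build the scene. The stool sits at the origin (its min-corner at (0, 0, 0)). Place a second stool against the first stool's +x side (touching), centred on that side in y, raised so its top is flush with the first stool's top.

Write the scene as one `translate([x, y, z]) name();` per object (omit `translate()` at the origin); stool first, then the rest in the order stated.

stool();
translate([350, -37, 3]) stool_2();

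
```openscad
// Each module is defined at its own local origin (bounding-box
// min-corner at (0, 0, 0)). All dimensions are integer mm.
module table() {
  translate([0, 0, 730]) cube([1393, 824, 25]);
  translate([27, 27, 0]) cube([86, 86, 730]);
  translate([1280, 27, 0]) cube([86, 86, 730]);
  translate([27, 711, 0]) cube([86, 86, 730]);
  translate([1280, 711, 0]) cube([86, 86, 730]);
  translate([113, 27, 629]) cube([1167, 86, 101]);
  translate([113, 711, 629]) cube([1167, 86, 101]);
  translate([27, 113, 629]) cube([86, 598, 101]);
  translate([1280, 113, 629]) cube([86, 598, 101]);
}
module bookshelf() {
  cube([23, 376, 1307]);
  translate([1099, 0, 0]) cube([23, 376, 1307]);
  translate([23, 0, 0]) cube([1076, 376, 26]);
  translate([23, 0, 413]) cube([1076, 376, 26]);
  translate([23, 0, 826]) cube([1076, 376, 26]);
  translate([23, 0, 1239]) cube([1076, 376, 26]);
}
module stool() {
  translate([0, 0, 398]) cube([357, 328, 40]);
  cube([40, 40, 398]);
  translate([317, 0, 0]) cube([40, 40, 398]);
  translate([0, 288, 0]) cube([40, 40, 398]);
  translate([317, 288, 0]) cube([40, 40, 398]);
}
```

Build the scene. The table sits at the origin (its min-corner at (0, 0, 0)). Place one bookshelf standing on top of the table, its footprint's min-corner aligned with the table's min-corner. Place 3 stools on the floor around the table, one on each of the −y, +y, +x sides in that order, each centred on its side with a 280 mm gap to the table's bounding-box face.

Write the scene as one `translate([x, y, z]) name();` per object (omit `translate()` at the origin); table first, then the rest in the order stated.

table();
translate([0, 0, 755]) bookshelf();
translate([518, -608, 0]) stool();
translate([518, 1104, 0]) stool();
translate([1673, 248, 0]) stool();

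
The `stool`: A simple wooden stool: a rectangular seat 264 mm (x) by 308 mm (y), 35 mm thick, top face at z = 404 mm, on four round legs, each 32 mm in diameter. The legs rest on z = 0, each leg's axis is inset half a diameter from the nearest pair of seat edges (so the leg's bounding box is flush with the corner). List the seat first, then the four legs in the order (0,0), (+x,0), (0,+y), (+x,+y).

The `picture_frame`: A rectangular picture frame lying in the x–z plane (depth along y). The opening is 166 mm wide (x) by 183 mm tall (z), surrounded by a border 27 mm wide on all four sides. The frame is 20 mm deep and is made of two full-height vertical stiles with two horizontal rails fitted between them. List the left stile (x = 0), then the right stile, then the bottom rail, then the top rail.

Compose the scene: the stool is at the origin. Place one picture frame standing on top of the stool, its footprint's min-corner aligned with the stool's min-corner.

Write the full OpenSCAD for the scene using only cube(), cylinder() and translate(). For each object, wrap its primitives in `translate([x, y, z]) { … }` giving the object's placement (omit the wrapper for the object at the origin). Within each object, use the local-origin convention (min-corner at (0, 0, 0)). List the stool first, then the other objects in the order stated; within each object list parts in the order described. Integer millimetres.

translate([0, 0, 369]) cube([264, 308, 35]);
translate([16, 16, 0]) cylinder(h = 369, r = 16);
translate([248, 16, 0]) cylinder(h = 369, r = 16);
translate([16, 292, 0]) cylinder(h = 369, r = 16);
translate([248, 292, 0]) cylinder(h = 369, r = 16);
translate([0, 0, 404]) {
  cube([27, 20, 237]);
  translate([193, 0, 0]) cube([27, 20, 237]);
  translate([27, 0, 0]) cube([166, 20, 27]);
  translate([27, 0, 210]) cube([166, 20, 27]);
}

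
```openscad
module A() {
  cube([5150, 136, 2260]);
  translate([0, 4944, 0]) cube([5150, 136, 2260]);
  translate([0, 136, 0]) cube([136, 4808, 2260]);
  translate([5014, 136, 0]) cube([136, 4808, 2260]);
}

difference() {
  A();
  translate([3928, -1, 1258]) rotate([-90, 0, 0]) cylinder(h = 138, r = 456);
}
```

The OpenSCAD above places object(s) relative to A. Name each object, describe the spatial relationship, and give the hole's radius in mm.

The subtracted cylinder has r = 456 mm.

A is a house frame. The house frame has a circular hole through its front wall. The hole's radius is 456 mm.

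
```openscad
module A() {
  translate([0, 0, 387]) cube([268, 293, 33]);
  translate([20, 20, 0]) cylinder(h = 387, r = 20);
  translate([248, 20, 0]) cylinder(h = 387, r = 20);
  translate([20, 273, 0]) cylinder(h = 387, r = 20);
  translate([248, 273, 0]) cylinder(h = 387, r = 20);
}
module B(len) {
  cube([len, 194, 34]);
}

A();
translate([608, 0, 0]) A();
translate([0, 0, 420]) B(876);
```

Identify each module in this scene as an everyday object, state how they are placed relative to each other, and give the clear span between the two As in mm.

Second stool starts at x = 608; first ends at x = 268; clear span = 608 − 268 = 340 mm.

A is a stool. B is a beam. A beam spans the tops of two stools. The clear span between the two stools is 340 mm.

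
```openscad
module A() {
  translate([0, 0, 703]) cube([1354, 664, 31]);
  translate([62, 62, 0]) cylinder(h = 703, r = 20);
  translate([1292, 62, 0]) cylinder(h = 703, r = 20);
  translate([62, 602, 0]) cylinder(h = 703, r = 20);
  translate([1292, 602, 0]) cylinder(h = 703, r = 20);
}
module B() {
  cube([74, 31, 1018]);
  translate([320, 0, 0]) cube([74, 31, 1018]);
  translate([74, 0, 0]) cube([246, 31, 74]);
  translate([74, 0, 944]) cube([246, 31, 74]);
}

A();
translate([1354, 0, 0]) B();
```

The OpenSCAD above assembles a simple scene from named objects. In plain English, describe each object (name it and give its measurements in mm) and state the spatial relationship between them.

A is a table with a 1354×664 mm rectangular top, 31 mm thick, top surface at z = 734 mm, supported by four round legs of 40 mm diameter, each leg's bounding box inset 42 mm from the nearest pair of top edges, running from the floor.

B is a rectangular picture frame lying in the x–z plane (depth along y). The opening is 246 mm wide (x) by 870 mm tall (z), surrounded by a border 74 mm wide on all four sides. The frame is 31 mm deep and is made of two full-height vertical stiles with two horizontal rails fitted between them.

The picture frame is against the table's +x side, with their −y faces flush.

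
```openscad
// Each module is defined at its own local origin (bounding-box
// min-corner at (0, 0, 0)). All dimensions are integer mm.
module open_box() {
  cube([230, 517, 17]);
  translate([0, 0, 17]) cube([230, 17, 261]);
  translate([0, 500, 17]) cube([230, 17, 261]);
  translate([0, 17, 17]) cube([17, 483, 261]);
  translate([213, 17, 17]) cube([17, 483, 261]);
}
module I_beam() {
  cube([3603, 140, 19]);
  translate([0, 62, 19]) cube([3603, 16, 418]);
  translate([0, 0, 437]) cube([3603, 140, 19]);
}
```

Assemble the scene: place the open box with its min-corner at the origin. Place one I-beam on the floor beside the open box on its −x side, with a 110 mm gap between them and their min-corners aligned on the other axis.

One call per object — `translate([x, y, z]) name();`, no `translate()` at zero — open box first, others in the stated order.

open_box();
translate([-3713, 0, 0]) I_beam();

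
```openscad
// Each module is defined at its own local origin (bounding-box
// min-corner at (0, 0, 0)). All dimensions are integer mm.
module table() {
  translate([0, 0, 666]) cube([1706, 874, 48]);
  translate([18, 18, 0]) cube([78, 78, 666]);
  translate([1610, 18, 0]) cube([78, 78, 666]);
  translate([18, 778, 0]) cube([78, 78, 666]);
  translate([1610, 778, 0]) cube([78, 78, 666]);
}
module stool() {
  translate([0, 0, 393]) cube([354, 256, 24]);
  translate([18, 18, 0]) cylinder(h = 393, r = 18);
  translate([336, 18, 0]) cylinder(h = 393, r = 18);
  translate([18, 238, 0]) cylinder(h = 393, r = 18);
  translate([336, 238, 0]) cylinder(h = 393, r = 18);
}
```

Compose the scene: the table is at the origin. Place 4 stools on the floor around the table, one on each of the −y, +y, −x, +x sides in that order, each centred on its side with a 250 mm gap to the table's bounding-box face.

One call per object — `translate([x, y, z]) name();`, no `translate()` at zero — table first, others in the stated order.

table();
translate([676, -506, 0]) stool();
translate([676, 1124, 0]) stool();
translate([-604, 309, 0]) stool();
translate([1956, 309, 0]) stool();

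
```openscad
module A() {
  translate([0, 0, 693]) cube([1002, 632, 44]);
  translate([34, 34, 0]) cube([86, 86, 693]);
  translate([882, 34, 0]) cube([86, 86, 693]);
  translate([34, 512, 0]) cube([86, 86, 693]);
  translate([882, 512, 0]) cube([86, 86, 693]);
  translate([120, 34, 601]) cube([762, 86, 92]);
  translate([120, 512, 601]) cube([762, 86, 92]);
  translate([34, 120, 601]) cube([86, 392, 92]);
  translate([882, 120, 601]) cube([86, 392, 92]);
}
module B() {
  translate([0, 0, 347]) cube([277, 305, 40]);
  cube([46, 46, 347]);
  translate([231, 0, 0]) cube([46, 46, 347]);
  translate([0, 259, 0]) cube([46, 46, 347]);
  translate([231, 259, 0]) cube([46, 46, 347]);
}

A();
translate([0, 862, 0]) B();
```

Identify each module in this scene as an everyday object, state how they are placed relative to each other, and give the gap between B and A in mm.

The stool's nearest face is 230 mm from the table's +y face.

A is a table. B is a stool. The stool is on the floor beside the table on its +y side. The gap between the stool and the table is 230 mm.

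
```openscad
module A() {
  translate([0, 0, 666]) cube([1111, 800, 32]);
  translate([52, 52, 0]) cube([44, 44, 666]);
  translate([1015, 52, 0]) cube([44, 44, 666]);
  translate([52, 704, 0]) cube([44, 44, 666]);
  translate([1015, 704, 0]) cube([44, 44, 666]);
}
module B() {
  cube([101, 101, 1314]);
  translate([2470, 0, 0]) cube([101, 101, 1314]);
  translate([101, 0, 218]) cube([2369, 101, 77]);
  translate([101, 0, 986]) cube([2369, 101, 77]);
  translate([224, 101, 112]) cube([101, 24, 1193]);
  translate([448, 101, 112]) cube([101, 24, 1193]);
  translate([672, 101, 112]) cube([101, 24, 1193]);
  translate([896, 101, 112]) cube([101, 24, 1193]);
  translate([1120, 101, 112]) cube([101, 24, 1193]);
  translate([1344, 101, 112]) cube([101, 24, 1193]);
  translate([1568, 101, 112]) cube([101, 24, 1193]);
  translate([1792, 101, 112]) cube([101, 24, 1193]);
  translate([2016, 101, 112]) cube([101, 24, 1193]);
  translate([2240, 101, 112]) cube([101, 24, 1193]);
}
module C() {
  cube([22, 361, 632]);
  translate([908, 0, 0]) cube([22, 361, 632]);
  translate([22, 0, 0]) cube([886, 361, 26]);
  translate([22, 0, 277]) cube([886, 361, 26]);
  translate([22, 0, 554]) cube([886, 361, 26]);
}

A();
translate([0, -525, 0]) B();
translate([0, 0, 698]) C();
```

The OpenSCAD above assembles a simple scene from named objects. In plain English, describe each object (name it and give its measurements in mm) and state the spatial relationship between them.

A is a table with a 1111×800 mm rectangular top, 32 mm thick, top surface at z = 698 mm, supported by four 44×44 mm square legs, each inset 52 mm from the nearest pair of top edges, running from the floor.

B is a fence section. Two 101×101 mm posts, 1314 mm tall, stand on the floor with a clear span of 2369 mm between their inner faces. Two horizontal rails of 101×77 mm section span the gap between the posts with their undersides at z = 218 mm and z = 986 mm, flush with the posts' −y face. 10 pickets, each 101 mm wide, 24 mm thick and 1193 mm tall, are fixed to the +y face of the rails with their bottoms at z = 112 mm, evenly spaced across the span with equal gaps (rounded down to the nearest mm) at the −x end and between each pair — any rounding remainder accumulates at the +x end.

C is an open bookshelf. Two side panels, each 22 mm thick, 361 mm deep and 632 mm tall, stand 930 mm apart (outside-to-outside). Between them sit 3 shelves, each 26 mm thick and 361 mm deep, spanning the full gap between the sides. The bottom shelf rests on the floor (its underside at z = 0) and the clear gap between one shelf's top and the next shelf's underside is 251 mm.

The fence section is on the floor beside the table on its −y side. The bookshelf is on top of the table.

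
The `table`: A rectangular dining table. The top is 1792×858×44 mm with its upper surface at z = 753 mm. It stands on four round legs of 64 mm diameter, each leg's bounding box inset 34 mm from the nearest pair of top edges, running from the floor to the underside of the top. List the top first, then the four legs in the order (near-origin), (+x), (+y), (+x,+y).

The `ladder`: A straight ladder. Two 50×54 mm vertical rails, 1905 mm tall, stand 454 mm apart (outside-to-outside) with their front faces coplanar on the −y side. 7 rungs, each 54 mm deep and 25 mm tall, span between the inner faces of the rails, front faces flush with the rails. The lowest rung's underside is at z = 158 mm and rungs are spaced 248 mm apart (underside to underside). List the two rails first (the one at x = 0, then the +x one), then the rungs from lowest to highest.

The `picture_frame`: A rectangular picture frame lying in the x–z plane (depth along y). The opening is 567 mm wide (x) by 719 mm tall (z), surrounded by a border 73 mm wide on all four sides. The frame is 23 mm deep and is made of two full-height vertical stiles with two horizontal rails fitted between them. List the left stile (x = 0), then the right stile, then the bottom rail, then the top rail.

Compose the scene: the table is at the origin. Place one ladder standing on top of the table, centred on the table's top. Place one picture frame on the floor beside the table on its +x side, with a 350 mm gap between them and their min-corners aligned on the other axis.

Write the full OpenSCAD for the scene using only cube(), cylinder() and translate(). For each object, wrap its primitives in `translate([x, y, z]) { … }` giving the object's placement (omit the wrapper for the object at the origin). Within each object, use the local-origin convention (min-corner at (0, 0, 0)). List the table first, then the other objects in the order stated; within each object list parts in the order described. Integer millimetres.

translate([0, 0, 709]) cube([1792, 858, 44]);
translate([66, 66, 0]) cylinder(h = 709, r = 32);
translate([1726, 66, 0]) cylinder(h = 709, r = 32);
translate([66, 792, 0]) cylinder(h = 709, r = 32);
translate([1726, 792, 0]) cylinder(h = 709, r = 32);
translate([669, 402, 753]) {
  cube([50, 54, 1905]);
  translate([404, 0, 0]) cube([50, 54, 1905]);
  translate([50, 0, 158]) cube([354, 54, 25]);
  translate([50, 0, 406]) cube([354, 54, 25]);
  translate([50, 0, 654]) cube([354, 54, 25]);
  translate([50, 0, 902]) cube([354, 54, 25]);
  translate([50, 0, 1150]) cube([354, 54, 25]);
  translate([50, 0, 1398]) cube([354, 54, 25]);
  translate([50, 0, 1646]) cube([354, 54, 25]);
}
translate([2142, 0, 0]) {
  cube([73, 23, 865]);
  translate([640, 0, 0]) cube([73, 23, 865]);
  translate([73, 0, 0]) cube([567, 23, 73]);
  translate([73, 0, 792]) cube([567, 23, 73]);
}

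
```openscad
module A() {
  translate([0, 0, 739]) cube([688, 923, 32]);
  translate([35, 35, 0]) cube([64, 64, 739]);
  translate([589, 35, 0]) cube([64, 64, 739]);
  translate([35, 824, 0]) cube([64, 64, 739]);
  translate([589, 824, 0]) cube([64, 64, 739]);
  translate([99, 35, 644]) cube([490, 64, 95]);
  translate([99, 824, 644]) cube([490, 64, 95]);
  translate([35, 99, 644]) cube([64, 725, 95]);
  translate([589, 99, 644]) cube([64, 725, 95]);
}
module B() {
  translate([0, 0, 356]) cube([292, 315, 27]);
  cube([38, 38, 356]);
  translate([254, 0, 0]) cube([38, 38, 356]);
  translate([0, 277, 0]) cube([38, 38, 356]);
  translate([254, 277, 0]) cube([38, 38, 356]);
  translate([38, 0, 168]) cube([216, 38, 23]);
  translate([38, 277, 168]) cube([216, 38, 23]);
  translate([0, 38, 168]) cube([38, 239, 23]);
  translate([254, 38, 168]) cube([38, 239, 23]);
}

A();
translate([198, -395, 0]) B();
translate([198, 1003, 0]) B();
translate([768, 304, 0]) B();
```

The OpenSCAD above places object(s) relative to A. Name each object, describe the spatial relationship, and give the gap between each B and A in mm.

A is a table. B is a stool. Three stools sit around the table at the −y, +y, +x sides. The gap between each stool and the table is 80 mm.

Each stool's nearest face is 80 mm from the table's bounding box.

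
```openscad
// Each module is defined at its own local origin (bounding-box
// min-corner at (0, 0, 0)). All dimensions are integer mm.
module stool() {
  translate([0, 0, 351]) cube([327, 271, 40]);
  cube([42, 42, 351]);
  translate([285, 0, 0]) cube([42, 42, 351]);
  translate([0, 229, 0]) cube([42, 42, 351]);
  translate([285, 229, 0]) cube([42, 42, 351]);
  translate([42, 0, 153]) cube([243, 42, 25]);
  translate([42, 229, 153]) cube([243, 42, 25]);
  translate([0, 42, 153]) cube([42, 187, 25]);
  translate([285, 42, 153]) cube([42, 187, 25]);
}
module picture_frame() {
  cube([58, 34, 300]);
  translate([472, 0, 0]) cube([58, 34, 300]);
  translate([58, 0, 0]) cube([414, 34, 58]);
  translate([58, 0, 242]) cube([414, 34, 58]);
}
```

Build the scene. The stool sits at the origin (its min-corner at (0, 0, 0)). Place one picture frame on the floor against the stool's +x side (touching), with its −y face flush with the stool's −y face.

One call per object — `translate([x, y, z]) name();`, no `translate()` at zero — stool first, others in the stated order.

stool();
translate([327, 0, 0]) picture_frame();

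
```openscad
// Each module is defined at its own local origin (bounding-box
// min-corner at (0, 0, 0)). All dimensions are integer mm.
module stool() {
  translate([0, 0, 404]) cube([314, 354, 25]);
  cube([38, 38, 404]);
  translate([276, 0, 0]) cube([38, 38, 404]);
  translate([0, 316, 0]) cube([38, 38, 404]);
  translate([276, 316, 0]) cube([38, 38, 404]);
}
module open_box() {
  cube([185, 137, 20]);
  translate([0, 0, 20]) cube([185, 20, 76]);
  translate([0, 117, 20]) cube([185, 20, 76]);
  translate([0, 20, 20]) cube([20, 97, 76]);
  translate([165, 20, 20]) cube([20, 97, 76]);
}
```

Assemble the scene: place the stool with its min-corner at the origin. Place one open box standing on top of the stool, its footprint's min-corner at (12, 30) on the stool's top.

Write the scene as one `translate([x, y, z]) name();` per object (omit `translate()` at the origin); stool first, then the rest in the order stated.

stool();
translate([12, 30, 429]) open_box();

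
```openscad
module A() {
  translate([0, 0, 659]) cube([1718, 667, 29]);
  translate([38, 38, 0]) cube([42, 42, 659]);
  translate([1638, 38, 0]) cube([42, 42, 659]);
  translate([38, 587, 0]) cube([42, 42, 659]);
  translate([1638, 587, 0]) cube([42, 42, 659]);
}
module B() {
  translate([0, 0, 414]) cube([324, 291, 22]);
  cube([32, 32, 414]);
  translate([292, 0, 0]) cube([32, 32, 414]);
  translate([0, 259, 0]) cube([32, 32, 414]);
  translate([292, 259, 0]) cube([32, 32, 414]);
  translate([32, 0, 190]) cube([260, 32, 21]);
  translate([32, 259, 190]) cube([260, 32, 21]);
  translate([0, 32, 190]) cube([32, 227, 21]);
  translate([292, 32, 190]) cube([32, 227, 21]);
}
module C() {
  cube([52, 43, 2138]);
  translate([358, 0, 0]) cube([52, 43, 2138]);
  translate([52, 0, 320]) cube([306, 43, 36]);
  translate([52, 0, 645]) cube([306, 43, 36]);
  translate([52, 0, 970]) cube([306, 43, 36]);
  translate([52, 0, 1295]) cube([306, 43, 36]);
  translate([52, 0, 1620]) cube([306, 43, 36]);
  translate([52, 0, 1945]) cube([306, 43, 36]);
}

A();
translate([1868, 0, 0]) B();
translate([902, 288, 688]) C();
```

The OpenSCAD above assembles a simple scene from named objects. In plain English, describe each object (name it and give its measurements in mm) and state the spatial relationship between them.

A is a table with a 1718×667 mm rectangular top, 29 mm thick, top surface at z = 688 mm, supported by four 42×42 mm square legs, each inset 38 mm from the nearest pair of top edges, running from the floor.

B is a simple wooden stool: a rectangular seat 324 mm (x) by 291 mm (y), 22 mm thick, top face at z = 436 mm, on four square legs, each 32×32 mm in cross-section. The legs rest on z = 0, each flush with a corner of the seat. Four stretchers, 32 mm wide and 21 mm tall, connect adjacent legs with their undersides at z = 190 mm, each running between the inner faces of the legs it joins and aligned with the legs' outer faces on the other axis.

C is a straight ladder. Two 52×43 mm vertical rails, 2138 mm tall, stand 410 mm apart (outside-to-outside) with their front faces coplanar on the −y side. 6 rungs, each 43 mm deep and 36 mm tall, span between the inner faces of the rails, front faces flush with the rails. The lowest rung's underside is at z = 320 mm and rungs are spaced 325 mm apart (underside to underside).

The stool is on the floor beside the table on its +x side. The ladder is on top of the table.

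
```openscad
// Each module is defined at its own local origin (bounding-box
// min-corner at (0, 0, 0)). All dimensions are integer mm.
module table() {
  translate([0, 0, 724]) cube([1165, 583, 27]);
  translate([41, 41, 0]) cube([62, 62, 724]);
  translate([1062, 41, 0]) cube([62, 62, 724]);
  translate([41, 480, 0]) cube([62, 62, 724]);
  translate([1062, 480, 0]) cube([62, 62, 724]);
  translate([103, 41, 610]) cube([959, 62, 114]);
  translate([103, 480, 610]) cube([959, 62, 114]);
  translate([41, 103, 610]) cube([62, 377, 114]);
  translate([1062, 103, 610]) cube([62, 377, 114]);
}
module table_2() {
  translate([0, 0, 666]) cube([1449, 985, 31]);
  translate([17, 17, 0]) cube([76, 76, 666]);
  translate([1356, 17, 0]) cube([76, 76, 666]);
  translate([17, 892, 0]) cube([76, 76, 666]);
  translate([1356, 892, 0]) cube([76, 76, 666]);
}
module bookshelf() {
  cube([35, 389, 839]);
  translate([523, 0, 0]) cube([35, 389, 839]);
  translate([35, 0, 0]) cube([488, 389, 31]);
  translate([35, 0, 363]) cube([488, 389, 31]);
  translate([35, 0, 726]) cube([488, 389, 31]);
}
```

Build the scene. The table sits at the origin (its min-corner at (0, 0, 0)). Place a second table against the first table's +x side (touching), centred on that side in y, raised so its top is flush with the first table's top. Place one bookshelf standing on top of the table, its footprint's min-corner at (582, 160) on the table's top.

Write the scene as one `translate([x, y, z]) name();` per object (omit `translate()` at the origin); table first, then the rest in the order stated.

table();
translate([1165, -201, 54]) table_2();
translate([582, 160, 751]) bookshelf();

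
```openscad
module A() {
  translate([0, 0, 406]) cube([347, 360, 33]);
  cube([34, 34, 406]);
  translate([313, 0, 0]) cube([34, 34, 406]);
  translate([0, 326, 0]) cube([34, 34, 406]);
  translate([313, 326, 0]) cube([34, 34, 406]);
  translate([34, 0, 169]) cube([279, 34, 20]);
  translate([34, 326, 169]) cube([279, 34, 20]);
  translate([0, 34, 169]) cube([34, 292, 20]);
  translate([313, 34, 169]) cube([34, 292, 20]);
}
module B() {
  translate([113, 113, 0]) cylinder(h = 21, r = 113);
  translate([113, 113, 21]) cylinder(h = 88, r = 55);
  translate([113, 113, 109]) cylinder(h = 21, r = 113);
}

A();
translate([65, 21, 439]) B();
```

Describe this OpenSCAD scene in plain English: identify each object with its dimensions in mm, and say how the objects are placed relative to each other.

A is a four-legged stool. The seat is 347×360 mm, 33 mm thick, top at z = 439 mm. It stands on four square legs, each 34×34 mm in cross-section, from z = 0 to the seat underside, each flush with a corner of the seat. Four stretchers, 34 mm wide and 20 mm tall, connect adjacent legs with their undersides at z = 169 mm, each running between the inner faces of the legs it joins and aligned with the legs' outer faces on the other axis.

B is a spool: two coaxial disc flanges of radius 113 mm and thickness 21 mm, joined by a core cylinder of radius 55 mm and height 88 mm. The lower flange rests on z = 0 and the three cylinders share a vertical axis.

The spool is on top of the stool.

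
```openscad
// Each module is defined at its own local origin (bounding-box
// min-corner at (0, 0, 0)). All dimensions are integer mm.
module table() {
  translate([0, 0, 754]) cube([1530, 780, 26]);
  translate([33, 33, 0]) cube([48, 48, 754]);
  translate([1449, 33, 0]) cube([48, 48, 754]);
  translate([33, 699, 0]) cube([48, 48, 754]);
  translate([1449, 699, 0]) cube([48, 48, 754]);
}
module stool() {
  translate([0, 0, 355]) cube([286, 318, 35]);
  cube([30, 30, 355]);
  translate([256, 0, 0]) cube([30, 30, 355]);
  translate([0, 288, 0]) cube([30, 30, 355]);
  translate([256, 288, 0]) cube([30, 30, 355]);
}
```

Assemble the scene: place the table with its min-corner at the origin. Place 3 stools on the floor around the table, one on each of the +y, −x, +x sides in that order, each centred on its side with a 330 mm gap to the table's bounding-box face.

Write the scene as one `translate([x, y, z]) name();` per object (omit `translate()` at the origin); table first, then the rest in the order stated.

table();
translate([622, 1110, 0]) stool();
translate([-616, 231, 0]) stool();
translate([1860, 231, 0]) stool();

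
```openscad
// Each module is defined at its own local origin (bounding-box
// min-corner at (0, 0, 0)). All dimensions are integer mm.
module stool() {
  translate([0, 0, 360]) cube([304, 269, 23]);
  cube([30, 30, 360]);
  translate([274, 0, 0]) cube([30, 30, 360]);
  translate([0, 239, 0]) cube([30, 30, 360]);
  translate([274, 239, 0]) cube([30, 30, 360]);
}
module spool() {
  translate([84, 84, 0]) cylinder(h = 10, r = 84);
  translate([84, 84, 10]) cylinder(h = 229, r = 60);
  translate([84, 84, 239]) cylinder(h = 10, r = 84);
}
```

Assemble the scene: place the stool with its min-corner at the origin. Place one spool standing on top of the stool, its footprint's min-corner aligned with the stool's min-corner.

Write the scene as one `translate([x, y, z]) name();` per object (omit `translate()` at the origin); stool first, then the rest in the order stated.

stool();
translate([0, 0, 383]) spool();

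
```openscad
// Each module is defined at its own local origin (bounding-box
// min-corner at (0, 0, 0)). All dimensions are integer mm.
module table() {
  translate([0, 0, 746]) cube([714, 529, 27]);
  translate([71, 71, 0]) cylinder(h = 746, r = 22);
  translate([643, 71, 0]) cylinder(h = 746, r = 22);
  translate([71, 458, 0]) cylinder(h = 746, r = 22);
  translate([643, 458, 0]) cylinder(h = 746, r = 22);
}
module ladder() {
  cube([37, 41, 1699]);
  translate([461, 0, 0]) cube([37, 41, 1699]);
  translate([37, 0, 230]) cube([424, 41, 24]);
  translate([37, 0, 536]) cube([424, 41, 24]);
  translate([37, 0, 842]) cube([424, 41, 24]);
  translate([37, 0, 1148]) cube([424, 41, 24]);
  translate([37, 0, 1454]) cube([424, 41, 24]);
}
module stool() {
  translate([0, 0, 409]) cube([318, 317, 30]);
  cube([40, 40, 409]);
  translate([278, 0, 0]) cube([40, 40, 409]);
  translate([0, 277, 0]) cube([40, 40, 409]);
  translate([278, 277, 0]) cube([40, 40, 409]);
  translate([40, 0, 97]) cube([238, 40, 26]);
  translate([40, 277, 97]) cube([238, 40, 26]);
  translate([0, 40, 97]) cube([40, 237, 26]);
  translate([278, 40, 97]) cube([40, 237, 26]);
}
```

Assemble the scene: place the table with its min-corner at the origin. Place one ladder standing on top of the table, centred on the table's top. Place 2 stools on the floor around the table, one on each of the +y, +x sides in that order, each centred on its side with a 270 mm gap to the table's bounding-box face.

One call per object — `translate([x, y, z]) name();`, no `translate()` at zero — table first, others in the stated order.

table();
translate([108, 244, 773]) ladder();
translate([198, 799, 0]) stool();
translate([984, 106, 0]) stool();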